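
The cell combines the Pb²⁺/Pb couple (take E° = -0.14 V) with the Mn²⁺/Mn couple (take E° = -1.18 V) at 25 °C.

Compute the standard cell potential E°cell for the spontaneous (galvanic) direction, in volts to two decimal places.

+1.04 V

The Pb²⁺/Pb couple has the higher reduction potential, so it is the cathode; Mn²⁺/Mn is oxidised at the anode.
E°cell = E°(cathode) − E°(anode) = (-0.14) − (-1.18) = +1.04 V.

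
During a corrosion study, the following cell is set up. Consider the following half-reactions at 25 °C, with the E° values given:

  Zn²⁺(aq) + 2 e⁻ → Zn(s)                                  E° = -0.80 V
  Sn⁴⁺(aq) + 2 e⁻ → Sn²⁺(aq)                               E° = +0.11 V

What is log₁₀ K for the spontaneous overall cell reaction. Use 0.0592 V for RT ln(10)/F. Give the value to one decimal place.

Cathode: Sn⁴⁺/Sn²⁺; anode: Zn²⁺/Zn. E°cell = +0.91 V, n = 2.
log K = nE°cell / 0.0592 = (2)(+0.91) / 0.0592 = 30.7.

30.7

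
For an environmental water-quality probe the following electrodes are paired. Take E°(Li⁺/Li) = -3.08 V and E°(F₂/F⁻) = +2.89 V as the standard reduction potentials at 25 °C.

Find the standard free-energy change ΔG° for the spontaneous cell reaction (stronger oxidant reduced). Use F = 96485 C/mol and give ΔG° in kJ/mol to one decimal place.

F₂/F⁻ (E° = +2.89 V) is the cathode; Li⁺/Li (E° = -3.08 V) is the anode, so E°cell = +5.97 V.
Balancing electrons gives n = 2 (lcm of 2 and 1).
ΔG° = −nFE° = −(2)(96485)(+5.97) = -1,152,031 J = -1152.0 kJ/mol.

-1152.0 kJ/mol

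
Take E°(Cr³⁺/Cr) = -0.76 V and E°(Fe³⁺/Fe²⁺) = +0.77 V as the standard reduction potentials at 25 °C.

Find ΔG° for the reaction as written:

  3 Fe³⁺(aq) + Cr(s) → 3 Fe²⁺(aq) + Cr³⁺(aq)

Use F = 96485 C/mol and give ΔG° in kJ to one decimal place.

As written, Fe³⁺/Fe²⁺ is reduced (cathode) and Cr³⁺/Cr is oxidised (anode), so E°cell = (+0.77) − (-0.76) = +1.53 V.
Balancing electrons gives n = 3.
ΔG° = −nFE° = −(3)(96485)(+1.53) = -442,866 J = -442.9 kJ.

-442.9 kJ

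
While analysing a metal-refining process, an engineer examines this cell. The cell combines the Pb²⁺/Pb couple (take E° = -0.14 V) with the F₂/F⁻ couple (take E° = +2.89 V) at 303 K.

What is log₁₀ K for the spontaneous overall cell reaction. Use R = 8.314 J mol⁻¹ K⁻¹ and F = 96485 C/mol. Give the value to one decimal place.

100.8

Cathode: F₂/F⁻; anode: Pb²⁺/Pb. E°cell = (+2.89) − (-0.14) = +3.03 V, with n = 2.
ΔG° = −nFE° = −RT ln K, so ln K = nFE°/(RT) = (2)(96485)(+3.03) / ((8.314)(303)) = 232.102.
log₁₀ K = 232.102 / ln 10 = 100.8.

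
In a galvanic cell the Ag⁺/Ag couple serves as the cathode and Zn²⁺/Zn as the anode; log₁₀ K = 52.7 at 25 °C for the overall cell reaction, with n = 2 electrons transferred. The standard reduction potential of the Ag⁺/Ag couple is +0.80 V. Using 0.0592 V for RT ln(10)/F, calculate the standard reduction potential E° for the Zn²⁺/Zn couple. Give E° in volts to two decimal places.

E°cell = (0.0592/n)·log K = (0.0592/2)(52.7) = +1.560 V.
Since Ag⁺/Ag is the cathode and Zn²⁺/Zn the anode, E°cell = E°(Ag⁺/Ag) − E°(Zn²⁺/Zn).
So E°(Zn²⁺/Zn) = E°(Ag⁺/Ag) − E°cell = (+0.80) − (+1.560) = -0.76 V.

-0.76 V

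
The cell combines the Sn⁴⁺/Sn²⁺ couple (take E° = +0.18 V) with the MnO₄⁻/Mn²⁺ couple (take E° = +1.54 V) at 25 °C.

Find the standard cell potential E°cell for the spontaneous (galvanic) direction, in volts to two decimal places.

The MnO₄⁻/Mn²⁺ couple has the higher reduction potential, so it is the cathode; Sn⁴⁺/Sn²⁺ is oxidised at the anode.
E°cell = E°(cathode) − E°(anode) = (+1.54) − (+0.18) = +1.36 V.

+1.36 V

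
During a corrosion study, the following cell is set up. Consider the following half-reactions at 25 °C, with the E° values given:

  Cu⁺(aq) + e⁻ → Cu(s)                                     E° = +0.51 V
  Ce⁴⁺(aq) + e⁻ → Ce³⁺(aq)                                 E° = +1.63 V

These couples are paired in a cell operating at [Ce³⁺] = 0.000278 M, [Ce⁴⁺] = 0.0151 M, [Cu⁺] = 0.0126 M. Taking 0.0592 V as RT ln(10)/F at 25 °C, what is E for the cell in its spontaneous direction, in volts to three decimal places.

Ce⁴⁺/Ce³⁺ is the cathode (higher E°), Cu⁺/Cu the anode: E°cell = +1.63 − (+0.51) = +1.12 V, n = 1.
Overall: Ce⁴⁺(aq) + Cu(s) → Ce³⁺(aq) + Cu⁺(aq)
Q = [Ce³⁺]·[Cu⁺] / ([Ce⁴⁺]); log Q = -3.635.
E = E° − (0.0592/n) log Q = +1.12 − (0.0592/1)(-3.635) = +1.335 V.

+1.335 V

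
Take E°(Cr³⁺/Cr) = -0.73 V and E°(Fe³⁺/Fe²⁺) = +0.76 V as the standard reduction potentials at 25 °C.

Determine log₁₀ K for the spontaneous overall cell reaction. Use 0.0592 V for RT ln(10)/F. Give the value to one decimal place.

Cathode: Fe³⁺/Fe²⁺; anode: Cr³⁺/Cr. E°cell = +1.49 V, n = 3.
log K = nE°cell / 0.0592 = (3)(+1.49) / 0.0592 = 75.5.

75.5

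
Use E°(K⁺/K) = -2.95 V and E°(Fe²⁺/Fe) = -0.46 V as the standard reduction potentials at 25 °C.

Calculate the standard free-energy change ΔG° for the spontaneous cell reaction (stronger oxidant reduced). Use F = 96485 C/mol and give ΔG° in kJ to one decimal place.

-480.5 kJ

Fe²⁺/Fe (E° = -0.46 V) is the cathode; K⁺/K (E° = -2.95 V) is the anode, so E°cell = +2.49 V.
Balancing electrons gives n = 2 (lcm of 2 and 1).
ΔG° = −nFE° = −(2)(96485)(+2.49) = -480,495 J = -480.5 kJ.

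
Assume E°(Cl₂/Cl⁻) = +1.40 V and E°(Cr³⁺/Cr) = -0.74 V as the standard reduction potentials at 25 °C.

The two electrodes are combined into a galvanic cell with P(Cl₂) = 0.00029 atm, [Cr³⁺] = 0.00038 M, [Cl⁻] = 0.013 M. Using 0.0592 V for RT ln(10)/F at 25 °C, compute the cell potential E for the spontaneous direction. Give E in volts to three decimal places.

+2.214 V

Cl₂/Cl⁻ is the cathode (higher E°), Cr³⁺/Cr the anode: E°cell = +1.40 − (-0.74) = +2.14 V, n = 6.
Overall: 3 Cl₂(g) + 2 Cr(s) → 6 Cl⁻(aq) + 2 Cr³⁺(aq)
Q = [Cl⁻]^6·[Cr³⁺]^2 / (P(Cl₂)^3); log Q = -7.544.
E = E° − (0.0592/n) log Q = +2.14 − (0.0592/6)(-7.544) = +2.214 V.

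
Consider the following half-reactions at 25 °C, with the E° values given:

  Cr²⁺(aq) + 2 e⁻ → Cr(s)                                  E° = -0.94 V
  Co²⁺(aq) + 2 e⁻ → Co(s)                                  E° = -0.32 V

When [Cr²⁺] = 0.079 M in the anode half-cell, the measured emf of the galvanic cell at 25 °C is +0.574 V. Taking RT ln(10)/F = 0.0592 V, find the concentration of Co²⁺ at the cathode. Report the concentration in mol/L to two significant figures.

0.0022 M

Co²⁺/Co is the cathode, Cr²⁺/Cr the anode: E°cell = +0.62 V, n = 2.
Overall reaction: Co²⁺(aq) + Cr(s) → Co(s) + Cr²⁺(aq); Q = [Cr²⁺]^1/[Co²⁺]^1.
From E = E° − (0.0592/n) log Q: log Q = (E° − E)·n/0.0592 = (+0.62 − (+0.574))·2/0.0592 = 1.5541.
So 1·log[Co²⁺] = 1·log(0.079) − log Q = -1.1024 − (1.5541) = -2.6565; [Co²⁺] = 10^(-2.6565) ≈ 0.0022 M.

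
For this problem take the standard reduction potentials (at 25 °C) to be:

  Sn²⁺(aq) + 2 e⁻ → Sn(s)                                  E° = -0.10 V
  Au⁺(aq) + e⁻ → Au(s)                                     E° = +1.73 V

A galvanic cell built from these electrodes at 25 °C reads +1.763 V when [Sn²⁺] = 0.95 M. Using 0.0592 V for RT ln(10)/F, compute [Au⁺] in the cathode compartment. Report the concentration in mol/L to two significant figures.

0.072 M

Au⁺/Au is the cathode, Sn²⁺/Sn the anode: E°cell = +1.83 V, n = 2.
Overall reaction: 2 Au⁺(aq) + Sn(s) → 2 Au(s) + Sn²⁺(aq); Q = [Sn²⁺]^1/[Au⁺]^2.
From E = E° − (0.0592/n) log Q: log Q = (E° − E)·n/0.0592 = (+1.83 − (+1.763))·2/0.0592 = 2.2635.
So 2·log[Au⁺] = 1·log(0.95) − log Q = -0.0223 − (2.2635) = -2.2858; log[Au⁺] = -2.2858 / 2 = -1.1429; [Au⁺] = 10^(-1.1429) ≈ 0.072 M.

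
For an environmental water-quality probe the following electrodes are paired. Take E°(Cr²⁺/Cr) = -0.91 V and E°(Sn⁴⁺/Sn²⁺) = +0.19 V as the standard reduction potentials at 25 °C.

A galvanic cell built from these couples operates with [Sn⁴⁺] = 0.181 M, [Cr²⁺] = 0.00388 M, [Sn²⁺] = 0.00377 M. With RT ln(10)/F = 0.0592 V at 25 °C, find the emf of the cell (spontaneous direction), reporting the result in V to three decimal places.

Sn⁴⁺/Sn²⁺ is the cathode (higher E°), Cr²⁺/Cr the anode: E°cell = +0.19 − (-0.91) = +1.10 V, n = 2.
Overall: Sn⁴⁺(aq) + Cr(s) → Sn²⁺(aq) + Cr²⁺(aq)
Q = [Sn²⁺]·[Cr²⁺] / ([Sn⁴⁺]); log Q = -4.093.
E = E° − (0.0592/n) log Q = +1.10 − (0.0592/2)(-4.093) = +1.221 V.

+1.221 V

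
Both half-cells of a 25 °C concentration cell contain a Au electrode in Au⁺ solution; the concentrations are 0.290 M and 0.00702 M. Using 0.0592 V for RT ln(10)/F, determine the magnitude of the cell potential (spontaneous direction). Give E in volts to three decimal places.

For a concentration cell E°cell = 0. The 0.290 M side is the cathode (reduction is favoured where [Au⁺] is higher).
With n = 1, E = −(0.0592/1) log([Au⁺]ₐₙ/[Au⁺]꜀ₐₜ) = −(0.0592/1) log(0.00702/0.29) = −(0.0592/1)(-1.616) = +0.096 V.

+0.096 V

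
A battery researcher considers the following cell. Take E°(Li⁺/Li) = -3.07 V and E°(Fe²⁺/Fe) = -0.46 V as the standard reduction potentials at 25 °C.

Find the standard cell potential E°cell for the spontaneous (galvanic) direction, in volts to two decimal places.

The Fe²⁺/Fe couple has the higher reduction potential, so it is the cathode; Li⁺/Li is oxidised at the anode.
E°cell = E°(cathode) − E°(anode) = (-0.46) − (-3.07) = +2.61 V.

+2.61 V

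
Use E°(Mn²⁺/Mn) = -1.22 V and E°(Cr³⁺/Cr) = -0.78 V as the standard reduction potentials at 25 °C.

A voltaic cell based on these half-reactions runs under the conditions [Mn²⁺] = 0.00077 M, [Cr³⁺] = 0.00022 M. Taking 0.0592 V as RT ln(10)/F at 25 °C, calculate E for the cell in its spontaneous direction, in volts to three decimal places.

Cr³⁺/Cr is the cathode (higher E°), Mn²⁺/Mn the anode: E°cell = -0.78 − (-1.22) = +0.44 V, n = 6.
Overall: 2 Cr³⁺(aq) + 3 Mn(s) → 2 Cr(s) + 3 Mn²⁺(aq)
Q = [Mn²⁺]^3 / ([Cr³⁺]^2); log Q = -2.025.
E = E° − (0.0592/n) log Q = +0.44 − (0.0592/6)(-2.025) = +0.460 V.

+0.460 V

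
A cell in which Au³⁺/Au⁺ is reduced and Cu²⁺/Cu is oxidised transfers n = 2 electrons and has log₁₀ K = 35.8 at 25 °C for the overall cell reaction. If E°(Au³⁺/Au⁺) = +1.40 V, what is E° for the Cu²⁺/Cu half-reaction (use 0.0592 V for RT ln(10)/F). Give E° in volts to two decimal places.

E°cell = (0.0592/n)·log K = (0.0592/2)(35.8) = +1.060 V.
Since Au³⁺/Au⁺ is the cathode and Cu²⁺/Cu the anode, E°cell = E°(Au³⁺/Au⁺) − E°(Cu²⁺/Cu).
So E°(Cu²⁺/Cu) = E°(Au³⁺/Au⁺) − E°cell = (+1.40) − (+1.060) = +0.34 V.

+0.34 V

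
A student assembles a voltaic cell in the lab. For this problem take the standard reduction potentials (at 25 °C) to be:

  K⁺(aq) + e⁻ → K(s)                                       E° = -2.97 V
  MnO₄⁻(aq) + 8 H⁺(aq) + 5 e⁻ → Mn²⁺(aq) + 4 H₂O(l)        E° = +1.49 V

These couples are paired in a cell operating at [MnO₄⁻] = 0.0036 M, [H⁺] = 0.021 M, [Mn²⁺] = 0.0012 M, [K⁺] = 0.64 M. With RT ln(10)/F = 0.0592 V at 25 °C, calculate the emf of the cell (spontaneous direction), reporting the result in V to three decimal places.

+4.318 V

MnO₄⁻/Mn²⁺ is the cathode (higher E°), K⁺/K the anode: E°cell = +1.49 − (-2.97) = +4.46 V, n = 5.
Overall: MnO₄⁻(aq) + 8 H⁺(aq) + 5 K(s) → Mn²⁺(aq) + 4 H₂O(l) + 5 K⁺(aq)
Q = [Mn²⁺]·[K⁺]^5 / ([MnO₄⁻]·[H⁺]^8); log Q = 11.976.
E = E° − (0.0592/n) log Q = +4.46 − (0.0592/5)(11.976) = +4.318 V.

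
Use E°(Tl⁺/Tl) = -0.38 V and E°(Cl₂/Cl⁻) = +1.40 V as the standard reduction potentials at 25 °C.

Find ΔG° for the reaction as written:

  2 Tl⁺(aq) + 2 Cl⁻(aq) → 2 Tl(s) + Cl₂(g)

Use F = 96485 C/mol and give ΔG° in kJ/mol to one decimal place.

As written, Tl⁺/Tl is reduced (cathode) and Cl₂/Cl⁻ is oxidised (anode), so E°cell = (-0.38) − (+1.40) = -1.78 V.
Balancing electrons gives n = 2.
ΔG° = −nFE° = −(2)(96485)(-1.78) = 343,487 J = +343.5 kJ/mol.

+343.5 kJ/mol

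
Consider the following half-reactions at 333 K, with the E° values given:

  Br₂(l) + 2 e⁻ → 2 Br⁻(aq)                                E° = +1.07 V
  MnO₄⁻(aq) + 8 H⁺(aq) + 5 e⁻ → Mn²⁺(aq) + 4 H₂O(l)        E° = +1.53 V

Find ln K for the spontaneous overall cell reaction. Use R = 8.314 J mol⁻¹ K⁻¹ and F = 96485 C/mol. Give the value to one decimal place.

160.3

Cathode: MnO₄⁻/Mn²⁺; anode: Br₂/Br⁻. E°cell = (+1.53) − (+1.07) = +0.46 V, with n = 10.
ΔG° = −nFE° = −RT ln K, so ln K = nFE°/(RT) = (10)(96485)(+0.46) / ((8.314)(333)) = 160.311.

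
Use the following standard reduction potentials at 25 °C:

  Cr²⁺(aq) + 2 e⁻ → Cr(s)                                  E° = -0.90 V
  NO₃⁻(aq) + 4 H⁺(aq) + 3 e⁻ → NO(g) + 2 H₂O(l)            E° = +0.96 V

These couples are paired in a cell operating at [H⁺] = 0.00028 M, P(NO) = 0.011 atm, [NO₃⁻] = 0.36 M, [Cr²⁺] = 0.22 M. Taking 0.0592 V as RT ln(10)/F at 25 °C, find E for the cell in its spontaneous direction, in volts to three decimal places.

NO₃⁻/NO is the cathode (higher E°), Cr²⁺/Cr the anode: E°cell = +0.96 − (-0.90) = +1.86 V, n = 6.
Overall: 2 NO₃⁻(aq) + 8 H⁺(aq) + 3 Cr(s) → 2 NO(g) + 4 H₂O(l) + 3 Cr²⁺(aq)
Q = P(NO)^2·[Cr²⁺]^3 / ([NO₃⁻]^2·[H⁺]^8); log Q = 23.420.
E = E° − (0.0592/n) log Q = +1.86 − (0.0592/6)(23.420) = +1.629 V.

+1.629 V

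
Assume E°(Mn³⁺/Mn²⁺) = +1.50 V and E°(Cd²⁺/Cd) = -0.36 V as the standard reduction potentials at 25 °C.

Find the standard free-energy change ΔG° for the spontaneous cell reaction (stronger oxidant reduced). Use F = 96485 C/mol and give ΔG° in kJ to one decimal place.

Mn³⁺/Mn²⁺ (E° = +1.50 V) is the cathode; Cd²⁺/Cd (E° = -0.36 V) is the anode, so E°cell = +1.86 V.
Balancing electrons gives n = 2 (lcm of 1 and 2).
ΔG° = −nFE° = −(2)(96485)(+1.86) = -358,924 J = -358.9 kJ.

-358.9 kJ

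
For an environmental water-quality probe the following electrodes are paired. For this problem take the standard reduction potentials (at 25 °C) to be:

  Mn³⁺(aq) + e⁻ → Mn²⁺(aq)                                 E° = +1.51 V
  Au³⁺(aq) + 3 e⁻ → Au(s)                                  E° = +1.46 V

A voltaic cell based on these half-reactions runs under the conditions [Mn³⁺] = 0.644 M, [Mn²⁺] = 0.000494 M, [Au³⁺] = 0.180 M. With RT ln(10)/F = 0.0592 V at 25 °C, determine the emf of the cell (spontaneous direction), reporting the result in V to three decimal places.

+0.249 V

Mn³⁺/Mn²⁺ is the cathode (higher E°), Au³⁺/Au the anode: E°cell = +1.51 − (+1.46) = +0.05 V, n = 3.
Overall: 3 Mn³⁺(aq) + Au(s) → 3 Mn²⁺(aq) + Au³⁺(aq)
Q = [Mn²⁺]^3·[Au³⁺] / ([Mn³⁺]^3); log Q = -10.090.
E = E° − (0.0592/n) log Q = +0.05 − (0.0592/3)(-10.090) = +0.249 V.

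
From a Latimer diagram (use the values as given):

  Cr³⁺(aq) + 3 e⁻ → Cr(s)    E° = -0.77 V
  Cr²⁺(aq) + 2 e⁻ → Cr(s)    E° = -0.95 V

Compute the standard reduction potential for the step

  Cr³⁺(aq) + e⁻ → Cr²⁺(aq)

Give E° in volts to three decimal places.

-0.410 V

Sequential free energies add, so n₃E°₃ = n₁E°₁ + n₂E°₂.
With n₃ = 3, and the known step contributing 2×(-0.95) V, the unknown satisfies 1·E° = 3×(-0.77) − 2×(-0.95) = -0.410.
E° = -0.410 / 1 = -0.410 V.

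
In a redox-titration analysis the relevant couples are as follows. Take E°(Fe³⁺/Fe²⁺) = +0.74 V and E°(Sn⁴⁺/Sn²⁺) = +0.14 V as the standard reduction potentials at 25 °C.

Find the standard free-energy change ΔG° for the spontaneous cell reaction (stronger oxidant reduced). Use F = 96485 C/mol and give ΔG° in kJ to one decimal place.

-115.8 kJ

Fe³⁺/Fe²⁺ (E° = +0.74 V) is the cathode; Sn⁴⁺/Sn²⁺ (E° = +0.14 V) is the anode, so E°cell = +0.60 V.
Balancing electrons gives n = 2 (lcm of 1 and 2).
ΔG° = −nFE° = −(2)(96485)(+0.60) = -115,782 J = -115.8 kJ.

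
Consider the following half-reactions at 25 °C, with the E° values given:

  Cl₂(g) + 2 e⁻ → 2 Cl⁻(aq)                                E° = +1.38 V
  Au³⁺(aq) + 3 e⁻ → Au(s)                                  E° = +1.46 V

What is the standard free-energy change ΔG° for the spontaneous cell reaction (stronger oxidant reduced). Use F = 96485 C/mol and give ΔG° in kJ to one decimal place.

-46.3 kJ

Au³⁺/Au (E° = +1.46 V) is the cathode; Cl₂/Cl⁻ (E° = +1.38 V) is the anode, so E°cell = +0.08 V.
Balancing electrons gives n = 6 (lcm of 3 and 2).
ΔG° = −nFE° = −(6)(96485)(+0.08) = -46,313 J = -46.3 kJ.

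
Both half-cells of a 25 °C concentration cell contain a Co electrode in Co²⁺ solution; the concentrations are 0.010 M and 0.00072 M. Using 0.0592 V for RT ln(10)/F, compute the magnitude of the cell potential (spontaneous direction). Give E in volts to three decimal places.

+0.034 V

For a concentration cell E°cell = 0. The 0.010 M side is the cathode (reduction is favoured where [Co²⁺] is higher).
With n = 2, E = −(0.0592/2) log([Co²⁺]ₐₙ/[Co²⁺]꜀ₐₜ) = −(0.0592/2) log(0.00072/0.01) = −(0.0592/2)(-1.143) = +0.034 V.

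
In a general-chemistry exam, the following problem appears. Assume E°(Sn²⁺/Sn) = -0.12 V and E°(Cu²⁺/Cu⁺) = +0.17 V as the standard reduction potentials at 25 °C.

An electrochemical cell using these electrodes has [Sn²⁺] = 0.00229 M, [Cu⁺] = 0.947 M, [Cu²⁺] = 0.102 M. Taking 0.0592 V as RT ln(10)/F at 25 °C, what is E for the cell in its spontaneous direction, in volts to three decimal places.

Cu²⁺/Cu⁺ is the cathode (higher E°), Sn²⁺/Sn the anode: E°cell = +0.17 − (-0.12) = +0.29 V, n = 2.
Overall: 2 Cu²⁺(aq) + Sn(s) → 2 Cu⁺(aq) + Sn²⁺(aq)
Q = [Cu⁺]^2·[Sn²⁺] / ([Cu²⁺]^2); log Q = -0.705.
E = E° − (0.0592/n) log Q = +0.29 − (0.0592/2)(-0.705) = +0.311 V.

+0.311 V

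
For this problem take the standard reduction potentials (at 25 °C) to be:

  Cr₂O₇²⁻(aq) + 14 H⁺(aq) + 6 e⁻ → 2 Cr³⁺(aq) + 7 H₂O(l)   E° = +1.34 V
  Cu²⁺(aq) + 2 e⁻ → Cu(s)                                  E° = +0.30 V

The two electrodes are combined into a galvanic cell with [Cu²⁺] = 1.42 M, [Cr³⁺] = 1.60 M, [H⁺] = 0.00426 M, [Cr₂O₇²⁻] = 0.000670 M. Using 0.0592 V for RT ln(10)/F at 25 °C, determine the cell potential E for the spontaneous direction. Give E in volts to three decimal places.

Cr₂O₇²⁻/Cr³⁺ is the cathode (higher E°), Cu²⁺/Cu the anode: E°cell = +1.34 − (+0.30) = +1.04 V, n = 6.
Overall: Cr₂O₇²⁻(aq) + 14 H⁺(aq) + 3 Cu(s) → 2 Cr³⁺(aq) + 7 H₂O(l) + 3 Cu²⁺(aq)
Q = [Cr³⁺]^2·[Cu²⁺]^3 / ([Cr₂O₇²⁻]·[H⁺]^14); log Q = 37.227.
E = E° − (0.0592/n) log Q = +1.04 − (0.0592/6)(37.227) = +0.673 V.

+0.673 V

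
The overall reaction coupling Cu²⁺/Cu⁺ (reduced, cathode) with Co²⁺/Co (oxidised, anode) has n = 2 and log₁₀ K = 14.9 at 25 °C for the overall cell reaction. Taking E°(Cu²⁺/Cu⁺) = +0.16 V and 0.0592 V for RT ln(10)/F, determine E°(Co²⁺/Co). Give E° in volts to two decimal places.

E°cell = (0.0592/n)·log K = (0.0592/2)(14.9) = +0.441 V.
Since Cu²⁺/Cu⁺ is the cathode and Co²⁺/Co the anode, E°cell = E°(Cu²⁺/Cu⁺) − E°(Co²⁺/Co).
So E°(Co²⁺/Co) = E°(Cu²⁺/Cu⁺) − E°cell = (+0.16) − (+0.441) = -0.28 V.

-0.28 V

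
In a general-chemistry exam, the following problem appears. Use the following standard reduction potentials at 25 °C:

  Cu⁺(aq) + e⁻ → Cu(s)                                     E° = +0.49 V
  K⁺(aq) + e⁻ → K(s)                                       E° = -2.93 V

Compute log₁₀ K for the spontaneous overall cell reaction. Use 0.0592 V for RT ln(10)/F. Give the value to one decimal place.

Cathode: Cu⁺/Cu; anode: K⁺/K. E°cell = +3.42 V, n = 1.
log K = nE°cell / 0.0592 = (1)(+3.42) / 0.0592 = 57.8.

57.8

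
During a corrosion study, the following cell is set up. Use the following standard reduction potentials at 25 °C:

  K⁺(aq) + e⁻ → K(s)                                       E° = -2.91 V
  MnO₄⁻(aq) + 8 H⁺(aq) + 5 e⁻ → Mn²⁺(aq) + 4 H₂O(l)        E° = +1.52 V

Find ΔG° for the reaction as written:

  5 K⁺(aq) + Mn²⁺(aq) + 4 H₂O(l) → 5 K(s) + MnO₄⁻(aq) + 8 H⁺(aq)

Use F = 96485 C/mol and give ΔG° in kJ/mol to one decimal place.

As written, K⁺/K is reduced (cathode) and MnO₄⁻/Mn²⁺ is oxidised (anode), so E°cell = (-2.91) − (+1.52) = -4.43 V.
Balancing electrons gives n = 5.
ΔG° = −nFE° = −(5)(96485)(-4.43) = 2,137,143 J = +2137.1 kJ/mol.

+2137.1 kJ/mol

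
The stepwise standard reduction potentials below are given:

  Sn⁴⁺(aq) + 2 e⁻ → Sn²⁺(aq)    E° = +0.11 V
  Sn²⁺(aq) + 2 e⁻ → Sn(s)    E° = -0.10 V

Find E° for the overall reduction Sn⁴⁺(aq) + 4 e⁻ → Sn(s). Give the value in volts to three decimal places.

Standard free energies of sequential steps add: ΔG°₃ = ΔG°₁ + ΔG°₂, so n₃E°₃ = n₁E°₁ + n₂E°₂.
E°₃ = (2×+0.11 + 2×-0.10) / 4 = (+0.020) / 4 = +0.005 V.

+0.005 V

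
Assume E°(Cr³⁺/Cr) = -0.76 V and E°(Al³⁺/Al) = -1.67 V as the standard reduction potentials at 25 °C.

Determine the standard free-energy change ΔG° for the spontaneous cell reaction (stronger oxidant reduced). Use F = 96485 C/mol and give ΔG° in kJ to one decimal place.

-263.4 kJ

Cr³⁺/Cr (E° = -0.76 V) is the cathode; Al³⁺/Al (E° = -1.67 V) is the anode, so E°cell = +0.91 V.
Balancing electrons gives n = 3 (lcm of 3 and 3).
ΔG° = −nFE° = −(3)(96485)(+0.91) = -263,404 J = -263.4 kJ.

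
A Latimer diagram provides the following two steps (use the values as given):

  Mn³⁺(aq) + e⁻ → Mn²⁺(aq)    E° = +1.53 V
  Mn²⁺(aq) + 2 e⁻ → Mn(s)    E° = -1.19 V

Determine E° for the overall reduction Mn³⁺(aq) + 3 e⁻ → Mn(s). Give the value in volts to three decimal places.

-0.283 V

Since ΔG° = −nFE° is additive over sequential reductions, n₃E°₃ = n₁E°₁ + n₂E°₂.
E°₃ = (1×+1.53 + 2×-1.19) / 3 = (-0.850) / 3 = -0.283 V.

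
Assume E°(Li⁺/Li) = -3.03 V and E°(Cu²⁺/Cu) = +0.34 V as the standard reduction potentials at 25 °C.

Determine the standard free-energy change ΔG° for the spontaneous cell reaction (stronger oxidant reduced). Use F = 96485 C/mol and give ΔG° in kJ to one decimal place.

Cu²⁺/Cu (E° = +0.34 V) is the cathode; Li⁺/Li (E° = -3.03 V) is the anode, so E°cell = +3.37 V.
Balancing electrons gives n = 2 (lcm of 2 and 1).
ΔG° = −nFE° = −(2)(96485)(+3.37) = -650,309 J = -650.3 kJ.

-650.3 kJ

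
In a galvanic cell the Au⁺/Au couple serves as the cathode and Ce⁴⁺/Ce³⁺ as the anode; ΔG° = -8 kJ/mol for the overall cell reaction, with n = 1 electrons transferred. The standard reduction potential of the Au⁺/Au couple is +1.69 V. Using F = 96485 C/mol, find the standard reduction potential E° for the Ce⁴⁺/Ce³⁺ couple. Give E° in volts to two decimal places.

+1.61 V

E°cell = −ΔG°/(nF) = −(-8×10³)/((1)(96485)) = +0.083 V.
Since Au⁺/Au is the cathode and Ce⁴⁺/Ce³⁺ the anode, E°cell = E°(Au⁺/Au) − E°(Ce⁴⁺/Ce³⁺).
So E°(Ce⁴⁺/Ce³⁺) = E°(Au⁺/Au) − E°cell = (+1.69) − (+0.083) = +1.61 V.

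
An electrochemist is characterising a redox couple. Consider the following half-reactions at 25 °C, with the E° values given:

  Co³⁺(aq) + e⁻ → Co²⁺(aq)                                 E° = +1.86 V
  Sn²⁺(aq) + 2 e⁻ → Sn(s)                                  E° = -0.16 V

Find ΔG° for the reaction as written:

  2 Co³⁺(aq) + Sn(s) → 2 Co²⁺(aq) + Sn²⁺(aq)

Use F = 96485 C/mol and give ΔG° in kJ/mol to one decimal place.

-389.8 kJ/mol

As written, Co³⁺/Co²⁺ is reduced (cathode) and Sn²⁺/Sn is oxidised (anode), so E°cell = (+1.86) − (-0.16) = +2.02 V.
Balancing electrons gives n = 2.
ΔG° = −nFE° = −(2)(96485)(+2.02) = -389,799 J = -389.8 kJ/mol.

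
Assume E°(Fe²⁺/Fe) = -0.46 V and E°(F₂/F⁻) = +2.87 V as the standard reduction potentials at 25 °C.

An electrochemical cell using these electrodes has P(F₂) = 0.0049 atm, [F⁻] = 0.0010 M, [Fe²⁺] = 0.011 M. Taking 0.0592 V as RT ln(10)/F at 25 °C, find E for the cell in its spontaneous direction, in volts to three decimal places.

+3.497 V

F₂/F⁻ is the cathode (higher E°), Fe²⁺/Fe the anode: E°cell = +2.87 − (-0.46) = +3.33 V, n = 2.
Overall: F₂(g) + Fe(s) → 2 F⁻(aq) + Fe²⁺(aq)
Q = [F⁻]^2·[Fe²⁺] / (P(F₂)); log Q = -5.649.
E = E° − (0.0592/n) log Q = +3.33 − (0.0592/2)(-5.649) = +3.497 V.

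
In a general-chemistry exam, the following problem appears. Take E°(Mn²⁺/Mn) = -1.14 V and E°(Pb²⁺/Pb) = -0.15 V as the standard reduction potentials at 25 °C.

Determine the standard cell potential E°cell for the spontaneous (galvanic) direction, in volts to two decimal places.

The Pb²⁺/Pb couple has the higher reduction potential, so it is the cathode; Mn²⁺/Mn is oxidised at the anode.
E°cell = E°(cathode) − E°(anode) = (-0.15) − (-1.14) = +0.99 V.

+0.99 V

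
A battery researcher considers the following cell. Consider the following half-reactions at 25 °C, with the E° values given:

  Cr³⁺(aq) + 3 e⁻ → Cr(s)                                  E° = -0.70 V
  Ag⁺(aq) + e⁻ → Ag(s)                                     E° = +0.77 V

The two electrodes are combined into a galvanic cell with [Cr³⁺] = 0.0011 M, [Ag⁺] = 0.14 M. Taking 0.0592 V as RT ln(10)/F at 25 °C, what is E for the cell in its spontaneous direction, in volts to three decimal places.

+1.478 V

Ag⁺/Ag is the cathode (higher E°), Cr³⁺/Cr the anode: E°cell = +0.77 − (-0.70) = +1.47 V, n = 3.
Overall: 3 Ag⁺(aq) + Cr(s) → 3 Ag(s) + Cr³⁺(aq)
Q = [Cr³⁺] / ([Ag⁺]^3); log Q = -0.397.
E = E° − (0.0592/n) log Q = +1.47 − (0.0592/3)(-0.397) = +1.478 V.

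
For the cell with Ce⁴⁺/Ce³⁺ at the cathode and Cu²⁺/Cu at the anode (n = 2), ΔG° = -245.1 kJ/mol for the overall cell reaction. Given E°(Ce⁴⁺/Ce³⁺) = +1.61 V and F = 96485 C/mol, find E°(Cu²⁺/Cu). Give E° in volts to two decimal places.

E°cell = −ΔG°/(nF) = −(-245.1×10³)/((2)(96485)) = +1.270 V.
Since Ce⁴⁺/Ce³⁺ is the cathode and Cu²⁺/Cu the anode, E°cell = E°(Ce⁴⁺/Ce³⁺) − E°(Cu²⁺/Cu).
So E°(Cu²⁺/Cu) = E°(Ce⁴⁺/Ce³⁺) − E°cell = (+1.61) − (+1.270) = +0.34 V.

+0.34 V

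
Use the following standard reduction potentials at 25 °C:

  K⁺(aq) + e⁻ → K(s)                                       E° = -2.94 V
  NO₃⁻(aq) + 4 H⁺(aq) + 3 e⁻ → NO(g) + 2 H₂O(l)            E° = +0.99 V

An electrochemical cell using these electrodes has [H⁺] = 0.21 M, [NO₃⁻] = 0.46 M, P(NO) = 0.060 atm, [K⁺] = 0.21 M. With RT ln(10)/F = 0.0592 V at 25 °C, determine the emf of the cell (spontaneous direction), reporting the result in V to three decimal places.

+3.934 V

NO₃⁻/NO is the cathode (higher E°), K⁺/K the anode: E°cell = +0.99 − (-2.94) = +3.93 V, n = 3.
Overall: NO₃⁻(aq) + 4 H⁺(aq) + 3 K(s) → NO(g) + 2 H₂O(l) + 3 K⁺(aq)
Q = P(NO)·[K⁺]^3 / ([NO₃⁻]·[H⁺]^4); log Q = -0.207.
E = E° − (0.0592/n) log Q = +3.93 − (0.0592/3)(-0.207) = +3.934 V.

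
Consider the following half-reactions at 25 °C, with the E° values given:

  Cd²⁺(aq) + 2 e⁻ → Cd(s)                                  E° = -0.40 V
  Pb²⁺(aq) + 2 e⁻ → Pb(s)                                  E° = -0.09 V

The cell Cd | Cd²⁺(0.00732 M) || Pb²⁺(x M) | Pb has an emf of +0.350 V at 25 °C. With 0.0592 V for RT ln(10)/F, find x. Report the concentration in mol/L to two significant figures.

Pb²⁺/Pb is the cathode, Cd²⁺/Cd the anode: E°cell = +0.31 V, n = 2.
Overall reaction: Pb²⁺(aq) + Cd(s) → Pb(s) + Cd²⁺(aq); Q = [Cd²⁺]^1/[Pb²⁺]^1.
From E = E° − (0.0592/n) log Q: log Q = (E° − E)·n/0.0592 = (+0.31 − (+0.350))·2/0.0592 = -1.3514.
So 1·log[Pb²⁺] = 1·log(0.00732) − log Q = -2.1355 − (-1.3514) = -0.7841; [Pb²⁺] = 10^(-0.7841) ≈ 0.16 M.

0.16 M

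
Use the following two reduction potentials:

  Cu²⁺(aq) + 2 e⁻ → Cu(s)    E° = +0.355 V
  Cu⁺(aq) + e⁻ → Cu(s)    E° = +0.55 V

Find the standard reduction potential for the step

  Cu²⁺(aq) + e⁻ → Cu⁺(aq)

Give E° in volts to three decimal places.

+0.160 V

Sequential free energies add, so n₃E°₃ = n₁E°₁ + n₂E°₂.
With n₃ = 2, and the known step contributing 1×(+0.55) V, the unknown satisfies 1·E° = 2×(+0.355) − 1×(+0.55) = +0.160.
E° = +0.160 / 1 = +0.160 V.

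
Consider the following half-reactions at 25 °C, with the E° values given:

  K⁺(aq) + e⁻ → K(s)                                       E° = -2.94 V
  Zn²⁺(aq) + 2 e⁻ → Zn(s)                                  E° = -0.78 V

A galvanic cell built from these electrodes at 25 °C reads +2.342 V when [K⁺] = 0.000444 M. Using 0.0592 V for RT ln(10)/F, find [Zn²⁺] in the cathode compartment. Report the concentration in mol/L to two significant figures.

Zn²⁺/Zn is the cathode, K⁺/K the anode: E°cell = +2.16 V, n = 2.
Overall reaction: Zn²⁺(aq) + 2 K(s) → Zn(s) + 2 K⁺(aq); Q = [K⁺]^2/[Zn²⁺]^1.
From E = E° − (0.0592/n) log Q: log Q = (E° − E)·n/0.0592 = (+2.16 − (+2.342))·2/0.0592 = -6.1486.
So 1·log[Zn²⁺] = 2·log(0.000444) − log Q = -6.7052 − (-6.1486) = -0.5566; [Zn²⁺] = 10^(-0.5566) ≈ 0.28 M.

0.28 M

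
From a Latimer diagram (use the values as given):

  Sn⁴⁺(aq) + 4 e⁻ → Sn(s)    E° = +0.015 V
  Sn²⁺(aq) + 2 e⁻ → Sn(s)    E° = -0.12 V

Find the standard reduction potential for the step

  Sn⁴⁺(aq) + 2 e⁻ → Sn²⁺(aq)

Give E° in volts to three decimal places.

Sequential free energies add, so n₃E°₃ = n₁E°₁ + n₂E°₂.
With n₃ = 4, and the known step contributing 2×(-0.12) V, the unknown satisfies 2·E° = 4×(+0.015) − 2×(-0.12) = +0.300.
E° = +0.300 / 2 = +0.150 V.

+0.150 V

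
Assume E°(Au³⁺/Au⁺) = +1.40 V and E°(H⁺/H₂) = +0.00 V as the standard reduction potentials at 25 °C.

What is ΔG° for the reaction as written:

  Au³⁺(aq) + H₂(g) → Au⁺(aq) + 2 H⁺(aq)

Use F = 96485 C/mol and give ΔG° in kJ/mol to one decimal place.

As written, Au³⁺/Au⁺ is reduced (cathode) and H⁺/H₂ is oxidised (anode), so E°cell = (+1.40) − (+0.00) = +1.40 V.
Balancing electrons gives n = 2.
ΔG° = −nFE° = −(2)(96485)(+1.40) = -270,158 J = -270.2 kJ/mol.

-270.2 kJ/mol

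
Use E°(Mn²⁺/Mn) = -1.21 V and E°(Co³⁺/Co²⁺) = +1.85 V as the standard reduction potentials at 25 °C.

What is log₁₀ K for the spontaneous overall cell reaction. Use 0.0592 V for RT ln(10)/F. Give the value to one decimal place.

103.4

Cathode: Co³⁺/Co²⁺; anode: Mn²⁺/Mn. E°cell = +3.06 V, n = 2.
log K = nE°cell / 0.0592 = (2)(+3.06) / 0.0592 = 103.4.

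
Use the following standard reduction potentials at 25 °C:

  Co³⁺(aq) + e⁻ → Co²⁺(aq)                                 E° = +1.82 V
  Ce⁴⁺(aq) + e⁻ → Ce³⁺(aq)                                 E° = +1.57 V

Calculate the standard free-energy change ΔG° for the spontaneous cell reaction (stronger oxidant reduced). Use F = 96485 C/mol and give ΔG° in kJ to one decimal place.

-24.1 kJ

Co³⁺/Co²⁺ (E° = +1.82 V) is the cathode; Ce⁴⁺/Ce³⁺ (E° = +1.57 V) is the anode, so E°cell = +0.25 V.
Balancing electrons gives n = 1 (lcm of 1 and 1).
ΔG° = −nFE° = −(1)(96485)(+0.25) = -24,121 J = -24.1 kJ.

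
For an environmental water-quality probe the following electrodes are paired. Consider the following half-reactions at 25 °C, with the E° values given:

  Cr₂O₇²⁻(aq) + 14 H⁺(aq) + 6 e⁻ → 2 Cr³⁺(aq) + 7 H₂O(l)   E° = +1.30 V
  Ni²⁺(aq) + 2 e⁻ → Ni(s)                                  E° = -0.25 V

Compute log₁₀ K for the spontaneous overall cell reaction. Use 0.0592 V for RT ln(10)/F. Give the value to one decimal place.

Cathode: Cr₂O₇²⁻/Cr³⁺; anode: Ni²⁺/Ni. E°cell = +1.55 V, n = 6.
log K = nE°cell / 0.0592 = (6)(+1.55) / 0.0592 = 157.1.

157.1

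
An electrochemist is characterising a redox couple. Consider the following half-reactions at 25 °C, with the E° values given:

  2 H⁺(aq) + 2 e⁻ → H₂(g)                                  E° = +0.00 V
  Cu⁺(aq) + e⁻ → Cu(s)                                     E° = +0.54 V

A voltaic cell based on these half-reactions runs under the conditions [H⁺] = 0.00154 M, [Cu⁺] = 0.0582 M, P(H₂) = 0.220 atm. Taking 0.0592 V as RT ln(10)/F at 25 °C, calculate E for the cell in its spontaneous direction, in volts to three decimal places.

Cu⁺/Cu is the cathode (higher E°), H⁺/H₂ the anode: E°cell = +0.54 − (+0.00) = +0.54 V, n = 2.
Overall: 2 Cu⁺(aq) + H₂(g) → 2 Cu(s) + 2 H⁺(aq)
Q = [H⁺]^2 / ([Cu⁺]^2·P(H₂)); log Q = -2.497.
E = E° − (0.0592/n) log Q = +0.54 − (0.0592/2)(-2.497) = +0.614 V.

+0.614 V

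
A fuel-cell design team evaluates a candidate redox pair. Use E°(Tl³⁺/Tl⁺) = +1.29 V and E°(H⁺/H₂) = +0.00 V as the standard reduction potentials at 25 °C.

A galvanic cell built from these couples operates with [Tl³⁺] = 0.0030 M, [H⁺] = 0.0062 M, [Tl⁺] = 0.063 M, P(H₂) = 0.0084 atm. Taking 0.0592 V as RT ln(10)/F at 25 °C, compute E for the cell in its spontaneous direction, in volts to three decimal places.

Tl³⁺/Tl⁺ is the cathode (higher E°), H⁺/H₂ the anode: E°cell = +1.29 − (+0.00) = +1.29 V, n = 2.
Overall: Tl³⁺(aq) + H₂(g) → Tl⁺(aq) + 2 H⁺(aq)
Q = [Tl⁺]·[H⁺]^2 / ([Tl³⁺]·P(H₂)); log Q = -1.017.
E = E° − (0.0592/n) log Q = +1.29 − (0.0592/2)(-1.017) = +1.320 V.

+1.320 V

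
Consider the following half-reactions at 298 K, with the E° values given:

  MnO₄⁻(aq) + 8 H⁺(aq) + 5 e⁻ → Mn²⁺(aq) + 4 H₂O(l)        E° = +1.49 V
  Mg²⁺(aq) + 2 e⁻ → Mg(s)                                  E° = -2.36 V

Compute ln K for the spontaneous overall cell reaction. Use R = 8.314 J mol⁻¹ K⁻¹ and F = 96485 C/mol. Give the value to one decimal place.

Cathode: MnO₄⁻/Mn²⁺; anode: Mg²⁺/Mg. E°cell = (+1.49) − (-2.36) = +3.85 V, with n = 10.
ΔG° = −nFE° = −RT ln K, so ln K = nFE°/(RT) = (10)(96485)(+3.85) / ((8.314)(298)) = 1499.320.

1499.3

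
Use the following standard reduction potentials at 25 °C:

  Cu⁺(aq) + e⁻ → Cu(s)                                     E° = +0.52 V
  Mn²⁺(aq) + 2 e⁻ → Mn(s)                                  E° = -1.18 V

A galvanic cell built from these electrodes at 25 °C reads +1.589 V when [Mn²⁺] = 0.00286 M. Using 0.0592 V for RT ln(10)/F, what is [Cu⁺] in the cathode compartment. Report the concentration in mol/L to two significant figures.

0.00071 M

Cu⁺/Cu is the cathode, Mn²⁺/Mn the anode: E°cell = +1.70 V, n = 2.
Overall reaction: 2 Cu⁺(aq) + Mn(s) → 2 Cu(s) + Mn²⁺(aq); Q = [Mn²⁺]^1/[Cu⁺]^2.
From E = E° − (0.0592/n) log Q: log Q = (E° − E)·n/0.0592 = (+1.70 − (+1.589))·2/0.0592 = 3.7500.
So 2·log[Cu⁺] = 1·log(0.00286) − log Q = -2.5436 − (3.7500) = -6.2936; log[Cu⁺] = -6.2936 / 2 = -3.1468; [Cu⁺] = 10^(-3.1468) ≈ 0.00071 M.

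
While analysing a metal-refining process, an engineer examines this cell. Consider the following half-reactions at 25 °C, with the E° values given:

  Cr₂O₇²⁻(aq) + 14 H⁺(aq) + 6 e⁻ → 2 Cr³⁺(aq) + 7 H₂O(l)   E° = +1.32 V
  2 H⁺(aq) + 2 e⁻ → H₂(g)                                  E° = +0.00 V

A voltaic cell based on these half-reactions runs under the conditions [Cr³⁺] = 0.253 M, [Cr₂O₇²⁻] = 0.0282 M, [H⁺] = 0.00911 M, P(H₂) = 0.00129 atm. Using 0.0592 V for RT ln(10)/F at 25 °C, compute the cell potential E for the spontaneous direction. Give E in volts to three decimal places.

Cr₂O₇²⁻/Cr³⁺ is the cathode (higher E°), H⁺/H₂ the anode: E°cell = +1.32 − (+0.00) = +1.32 V, n = 6.
Overall: Cr₂O₇²⁻(aq) + 8 H⁺(aq) + 3 H₂(g) → 2 Cr³⁺(aq) + 7 H₂O(l)
Q = [Cr³⁺]^2 / ([Cr₂O₇²⁻]·[H⁺]^8·P(H₂)^3); log Q = 25.348.
E = E° − (0.0592/n) log Q = +1.32 − (0.0592/6)(25.348) = +1.070 V.

+1.070 V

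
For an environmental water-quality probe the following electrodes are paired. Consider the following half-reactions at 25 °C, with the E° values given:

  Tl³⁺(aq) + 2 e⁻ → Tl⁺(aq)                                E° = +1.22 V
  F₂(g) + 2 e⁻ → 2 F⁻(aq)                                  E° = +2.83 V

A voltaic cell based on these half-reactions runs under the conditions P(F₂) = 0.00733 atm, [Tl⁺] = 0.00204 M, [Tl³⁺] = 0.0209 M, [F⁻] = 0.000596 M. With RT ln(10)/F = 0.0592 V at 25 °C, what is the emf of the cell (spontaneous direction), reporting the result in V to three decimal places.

+1.708 V

F₂/F⁻ is the cathode (higher E°), Tl³⁺/Tl⁺ the anode: E°cell = +2.83 − (+1.22) = +1.61 V, n = 2.
Overall: F₂(g) + Tl⁺(aq) → 2 F⁻(aq) + Tl³⁺(aq)
Q = [F⁻]^2·[Tl³⁺] / (P(F₂)·[Tl⁺]); log Q = -3.304.
E = E° − (0.0592/n) log Q = +1.61 − (0.0592/2)(-3.304) = +1.708 V.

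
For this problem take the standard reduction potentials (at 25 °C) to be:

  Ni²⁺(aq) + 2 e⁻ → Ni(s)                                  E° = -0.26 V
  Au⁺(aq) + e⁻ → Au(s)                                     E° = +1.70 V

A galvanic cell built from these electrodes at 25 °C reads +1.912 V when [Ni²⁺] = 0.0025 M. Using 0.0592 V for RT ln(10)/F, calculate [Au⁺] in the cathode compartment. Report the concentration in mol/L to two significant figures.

Au⁺/Au is the cathode, Ni²⁺/Ni the anode: E°cell = +1.96 V, n = 2.
Overall reaction: 2 Au⁺(aq) + Ni(s) → 2 Au(s) + Ni²⁺(aq); Q = [Ni²⁺]^1/[Au⁺]^2.
From E = E° − (0.0592/n) log Q: log Q = (E° − E)·n/0.0592 = (+1.96 − (+1.912))·2/0.0592 = 1.6216.
So 2·log[Au⁺] = 1·log(0.0025) − log Q = -2.6021 − (1.6216) = -4.2237; log[Au⁺] = -4.2237 / 2 = -2.1119; [Au⁺] = 10^(-2.1119) ≈ 0.0077 M.

0.0077 M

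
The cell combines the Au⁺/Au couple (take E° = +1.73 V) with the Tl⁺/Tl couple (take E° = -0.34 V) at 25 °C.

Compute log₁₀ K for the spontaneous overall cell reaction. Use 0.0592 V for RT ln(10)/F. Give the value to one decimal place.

Cathode: Au⁺/Au; anode: Tl⁺/Tl. E°cell = +2.07 V, n = 1.
log K = nE°cell / 0.0592 = (1)(+2.07) / 0.0592 = 35.0.

35.0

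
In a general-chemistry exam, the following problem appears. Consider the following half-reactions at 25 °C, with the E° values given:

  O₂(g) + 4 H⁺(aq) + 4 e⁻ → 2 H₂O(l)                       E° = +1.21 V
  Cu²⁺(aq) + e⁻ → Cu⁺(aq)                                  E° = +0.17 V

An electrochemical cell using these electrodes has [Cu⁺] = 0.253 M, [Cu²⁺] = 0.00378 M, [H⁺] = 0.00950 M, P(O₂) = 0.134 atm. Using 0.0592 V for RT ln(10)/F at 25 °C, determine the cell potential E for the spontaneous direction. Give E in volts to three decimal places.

+1.015 V

O₂/H₂O is the cathode (higher E°), Cu²⁺/Cu⁺ the anode: E°cell = +1.21 − (+0.17) = +1.04 V, n = 4.
Overall: O₂(g) + 4 H⁺(aq) + 4 Cu⁺(aq) → 2 H₂O(l) + 4 Cu²⁺(aq)
Q = [Cu²⁺]^4 / (P(O₂)·[H⁺]^4·[Cu⁺]^4); log Q = 1.659.
E = E° − (0.0592/n) log Q = +1.04 − (0.0592/4)(1.659) = +1.015 V.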